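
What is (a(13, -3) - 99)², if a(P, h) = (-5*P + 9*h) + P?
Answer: 31684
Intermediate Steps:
a(P, h) = -4*P + 9*h
(a(13, -3) - 99)² = ((-4*13 + 9*(-3)) - 99)² = ((-52 - 27) - 99)² = (-79 - 99)² = (-178)² = 31684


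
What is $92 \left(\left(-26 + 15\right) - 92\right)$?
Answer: $-9476$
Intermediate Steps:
$92 \left(\left(-26 + 15\right) - 92\right) = 92 \left(-11 - 92\right) = 92 \left(-103\right) = -9476$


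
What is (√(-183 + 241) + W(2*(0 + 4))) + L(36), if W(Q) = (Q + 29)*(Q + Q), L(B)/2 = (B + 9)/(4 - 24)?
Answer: 1175/2 + √58 ≈ 595.12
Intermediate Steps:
L(B) = -9/10 - B/10 (L(B) = 2*((B + 9)/(4 - 24)) = 2*((9 + B)/(-20)) = 2*((9 + B)*(-1/20)) = 2*(-9/20 - B/20) = -9/10 - B/10)
W(Q) = 2*Q*(29 + Q) (W(Q) = (29 + Q)*(2*Q) = 2*Q*(29 + Q))
(√(-183 + 241) + W(2*(0 + 4))) + L(36) = (√(-183 + 241) + 2*(2*(0 + 4))*(29 + 2*(0 + 4))) + (-9/10 - ⅒*36) = (√58 + 2*(2*4)*(29 + 2*4)) + (-9/10 - 18/5) = (√58 + 2*8*(29 + 8)) - 9/2 = (√58 + 2*8*37) - 9/2 = (√58 + 592) - 9/2 = (592 + √58) - 9/2 = 1175/2 + √58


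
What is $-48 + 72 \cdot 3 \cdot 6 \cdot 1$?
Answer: $1248$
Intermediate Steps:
$-48 + 72 \cdot 3 \cdot 6 \cdot 1 = -48 + 72 \cdot 18 \cdot 1 = -48 + 72 \cdot 18 = -48 + 1296 = 1248$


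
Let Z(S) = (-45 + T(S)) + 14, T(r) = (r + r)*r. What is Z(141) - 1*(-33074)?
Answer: 72805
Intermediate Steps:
T(r) = 2*r² (T(r) = (2*r)*r = 2*r²)
Z(S) = -31 + 2*S² (Z(S) = (-45 + 2*S²) + 14 = -31 + 2*S²)
Z(141) - 1*(-33074) = (-31 + 2*141²) - 1*(-33074) = (-31 + 2*19881) + 33074 = (-31 + 39762) + 33074 = 39731 + 33074 = 72805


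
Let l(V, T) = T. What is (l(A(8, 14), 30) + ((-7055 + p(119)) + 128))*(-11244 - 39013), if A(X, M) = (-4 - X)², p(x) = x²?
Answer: -365066848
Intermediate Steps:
(l(A(8, 14), 30) + ((-7055 + p(119)) + 128))*(-11244 - 39013) = (30 + ((-7055 + 119²) + 128))*(-11244 - 39013) = (30 + ((-7055 + 14161) + 128))*(-50257) = (30 + (7106 + 128))*(-50257) = (30 + 7234)*(-50257) = 7264*(-50257) = -365066848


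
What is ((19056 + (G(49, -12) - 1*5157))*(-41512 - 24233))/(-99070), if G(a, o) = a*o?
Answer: 175026339/19814 ≈ 8833.5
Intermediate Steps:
((19056 + (G(49, -12) - 1*5157))*(-41512 - 24233))/(-99070) = ((19056 + (49*(-12) - 1*5157))*(-41512 - 24233))/(-99070) = ((19056 + (-588 - 5157))*(-65745))*(-1/99070) = ((19056 - 5745)*(-65745))*(-1/99070) = (13311*(-65745))*(-1/99070) = -875131695*(-1/99070) = 175026339/19814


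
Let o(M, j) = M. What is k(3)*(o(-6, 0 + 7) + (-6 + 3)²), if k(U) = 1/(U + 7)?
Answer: 3/10 ≈ 0.30000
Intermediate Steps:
k(U) = 1/(7 + U)
k(3)*(o(-6, 0 + 7) + (-6 + 3)²) = (-6 + (-6 + 3)²)/(7 + 3) = (-6 + (-3)²)/10 = (-6 + 9)/10 = (⅒)*3 = 3/10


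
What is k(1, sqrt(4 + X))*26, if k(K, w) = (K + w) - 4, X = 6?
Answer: -78 + 26*sqrt(10) ≈ 4.2192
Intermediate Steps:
k(K, w) = -4 + K + w
k(1, sqrt(4 + X))*26 = (-4 + 1 + sqrt(4 + 6))*26 = (-4 + 1 + sqrt(10))*26 = (-3 + sqrt(10))*26 = -78 + 26*sqrt(10)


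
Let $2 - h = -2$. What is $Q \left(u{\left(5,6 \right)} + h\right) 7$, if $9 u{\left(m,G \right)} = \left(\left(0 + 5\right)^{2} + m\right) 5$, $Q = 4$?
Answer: $\frac{1736}{3} \approx 578.67$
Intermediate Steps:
$h = 4$ ($h = 2 - -2 = 2 + 2 = 4$)
$u{\left(m,G \right)} = \frac{125}{9} + \frac{5 m}{9}$ ($u{\left(m,G \right)} = \frac{\left(\left(0 + 5\right)^{2} + m\right) 5}{9} = \frac{\left(5^{2} + m\right) 5}{9} = \frac{\left(25 + m\right) 5}{9} = \frac{125 + 5 m}{9} = \frac{125}{9} + \frac{5 m}{9}$)
$Q \left(u{\left(5,6 \right)} + h\right) 7 = 4 \left(\left(\frac{125}{9} + \frac{5}{9} \cdot 5\right) + 4\right) 7 = 4 \left(\left(\frac{125}{9} + \frac{25}{9}\right) + 4\right) 7 = 4 \left(\frac{50}{3} + 4\right) 7 = 4 \cdot \frac{62}{3} \cdot 7 = \frac{248}{3} \cdot 7 = \frac{1736}{3}$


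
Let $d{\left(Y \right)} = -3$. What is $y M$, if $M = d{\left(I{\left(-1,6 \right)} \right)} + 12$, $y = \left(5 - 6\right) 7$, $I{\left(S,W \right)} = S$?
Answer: $-63$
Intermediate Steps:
$y = -7$ ($y = \left(-1\right) 7 = -7$)
$M = 9$ ($M = -3 + 12 = 9$)
$y M = \left(-7\right) 9 = -63$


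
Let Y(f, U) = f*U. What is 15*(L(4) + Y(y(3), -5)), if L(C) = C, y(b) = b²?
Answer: -615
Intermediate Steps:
Y(f, U) = U*f
15*(L(4) + Y(y(3), -5)) = 15*(4 - 5*3²) = 15*(4 - 5*9) = 15*(4 - 45) = 15*(-41) = -615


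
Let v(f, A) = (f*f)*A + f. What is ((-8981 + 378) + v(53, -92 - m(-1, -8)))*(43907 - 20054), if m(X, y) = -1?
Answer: -6301223157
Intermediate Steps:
v(f, A) = f + A*f² (v(f, A) = f²*A + f = A*f² + f = f + A*f²)
((-8981 + 378) + v(53, -92 - m(-1, -8)))*(43907 - 20054) = ((-8981 + 378) + 53*(1 + (-92 - 1*(-1))*53))*(43907 - 20054) = (-8603 + 53*(1 + (-92 + 1)*53))*23853 = (-8603 + 53*(1 - 91*53))*23853 = (-8603 + 53*(1 - 4823))*23853 = (-8603 + 53*(-4822))*23853 = (-8603 - 255566)*23853 = -264169*23853 = -6301223157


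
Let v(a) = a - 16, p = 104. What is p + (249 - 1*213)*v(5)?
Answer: -292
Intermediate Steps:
v(a) = -16 + a
p + (249 - 1*213)*v(5) = 104 + (249 - 1*213)*(-16 + 5) = 104 + (249 - 213)*(-11) = 104 + 36*(-11) = 104 - 396 = -292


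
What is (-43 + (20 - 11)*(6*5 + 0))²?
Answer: 51529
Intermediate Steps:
(-43 + (20 - 11)*(6*5 + 0))² = (-43 + 9*(30 + 0))² = (-43 + 9*30)² = (-43 + 270)² = 227² = 51529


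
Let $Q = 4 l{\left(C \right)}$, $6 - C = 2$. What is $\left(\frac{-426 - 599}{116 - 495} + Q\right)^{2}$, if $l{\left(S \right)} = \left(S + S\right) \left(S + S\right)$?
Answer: $\frac{9613606401}{143641} \approx 66928.0$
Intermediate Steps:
$C = 4$ ($C = 6 - 2 = 4$)
$l{\left(S \right)} = 4 S^{2}$ ($l{\left(S \right)} = 2 S 2 S = 4 S^{2}$)
$Q = 256$ ($Q = 4 \cdot 4 \cdot 4^{2} = 4 \cdot 4 \cdot 16 = 4 \cdot 64 = 256$)
$\left(\frac{-426 - 599}{116 - 495} + Q\right)^{2} = \left(\frac{-426 - 599}{116 - 495} + 256\right)^{2} = \left(- \frac{1025}{-379} + 256\right)^{2} = \left(\left(-1025\right) \left(- \frac{1}{379}\right) + 256\right)^{2} = \left(\frac{1025}{379} + 256\right)^{2} = \left(\frac{98049}{379}\right)^{2} = \frac{9613606401}{143641}$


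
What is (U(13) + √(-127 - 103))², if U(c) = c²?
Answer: (169 + I*√230)² ≈ 28331.0 + 5126.0*I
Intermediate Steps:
(U(13) + √(-127 - 103))² = (13² + √(-127 - 103))² = (169 + √(-230))² = (169 + I*√230)²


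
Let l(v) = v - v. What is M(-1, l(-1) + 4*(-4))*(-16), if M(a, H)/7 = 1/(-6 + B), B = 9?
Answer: -112/3 ≈ -37.333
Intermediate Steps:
l(v) = 0
M(a, H) = 7/3 (M(a, H) = 7/(-6 + 9) = 7/3)
M(-1, l(-1) + 4*(-4))*(-16) = (7/3)*(-16) = -112/3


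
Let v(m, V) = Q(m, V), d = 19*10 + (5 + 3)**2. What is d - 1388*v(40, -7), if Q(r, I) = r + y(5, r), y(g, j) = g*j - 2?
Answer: -330090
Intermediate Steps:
y(g, j) = -2 + g*j
d = 254 (d = 190 + 8**2 = 190 + 64 = 254)
Q(r, I) = -2 + 6*r (Q(r, I) = r + (-2 + 5*r) = -2 + 6*r)
v(m, V) = -2 + 6*m
d - 1388*v(40, -7) = 254 - 1388*(-2 + 6*40) = 254 - 1388*(-2 + 240) = 254 - 1388*238 = 254 - 330344 = -330090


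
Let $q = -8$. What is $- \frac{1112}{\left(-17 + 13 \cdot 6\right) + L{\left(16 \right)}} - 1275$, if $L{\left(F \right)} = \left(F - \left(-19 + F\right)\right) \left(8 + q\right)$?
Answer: $- \frac{78887}{61} \approx -1293.2$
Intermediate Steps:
$L{\left(F \right)} = 0$ ($L{\left(F \right)} = \left(F - \left(-19 + F\right)\right) \left(8 - 8\right) = 19 \cdot 0 = 0$)
$- \frac{1112}{\left(-17 + 13 \cdot 6\right) + L{\left(16 \right)}} - 1275 = - \frac{1112}{\left(-17 + 13 \cdot 6\right) + 0} - 1275 = - \frac{1112}{\left(-17 + 78\right) + 0} - 1275 = - \frac{1112}{61 + 0} - 1275 = - \frac{1112}{61} - 1275 = - \frac{78887}{61}$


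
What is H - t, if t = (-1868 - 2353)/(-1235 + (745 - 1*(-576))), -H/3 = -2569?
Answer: 667023/86 ≈ 7756.1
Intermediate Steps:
H = 7707 (H = -3*(-2569) = 7707)
t = -4221/86 (t = -4221/(-1235 + (745 + 576)) = -4221/(-1235 + 1321) = -4221/86 ≈ -49.081)
H - t = 7707 - 1*(-4221/86) = 7707 + 4221/86 = 667023/86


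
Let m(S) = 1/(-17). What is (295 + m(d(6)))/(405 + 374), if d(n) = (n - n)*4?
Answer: 5014/13243 ≈ 0.37861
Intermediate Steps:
d(n) = 0 (d(n) = 0*4 = 0)
m(S) = -1/17
(295 + m(d(6)))/(405 + 374) = (295 - 1/17)/(405 + 374) = (5014/17)/779 = (5014/17)*(1/779) = 5014/13243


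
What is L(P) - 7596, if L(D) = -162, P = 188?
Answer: -7758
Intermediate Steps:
L(P) - 7596 = -162 - 7596 = -7758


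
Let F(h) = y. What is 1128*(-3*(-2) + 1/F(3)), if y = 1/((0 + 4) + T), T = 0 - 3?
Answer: 7896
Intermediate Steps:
T = -3
y = 1 (y = 1/((0 + 4) - 3) = 1/(4 - 3) = 1/1 = 1)
F(h) = 1
1128*(-3*(-2) + 1/F(3)) = 1128*(-3*(-2) + 1/1) = 1128*(6 + 1) = 1128*7 = 7896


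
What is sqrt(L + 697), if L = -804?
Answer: I*sqrt(107) ≈ 10.344*I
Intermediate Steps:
sqrt(L + 697) = sqrt(-804 + 697) = sqrt(-107) = I*sqrt(107)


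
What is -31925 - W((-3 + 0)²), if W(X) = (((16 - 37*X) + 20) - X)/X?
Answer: -31891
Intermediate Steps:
W(X) = (36 - 38*X)/X (W(X) = ((36 - 37*X) - X)/X = (36 - 38*X)/X)
-31925 - W((-3 + 0)²) = -31925 - (-38 + 36/((-3 + 0)²)) = -31925 - (-38 + 36/((-3)²)) = -31925 - (-38 + 36/9) = -31925 - (-38 + 36*(⅑)) = -31925 - (-38 + 4) = -31925 - 1*(-34) = -31925 + 34 = -31891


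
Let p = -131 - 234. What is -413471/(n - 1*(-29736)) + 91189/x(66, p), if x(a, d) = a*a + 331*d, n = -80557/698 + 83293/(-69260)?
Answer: -175602101897132751/11911295128843301 ≈ -14.742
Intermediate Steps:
p = -365
n = -2818758167/24171740 (n = -80557*1/698 + 83293*(-1/69260) = -80557/698 - 83293/69260 = -2818758167/24171740 ≈ -116.61)
x(a, d) = a² + 331*d
-413471/(n - 1*(-29736)) + 91189/x(66, p) = -413471/(-2818758167/24171740 - 1*(-29736)) + 91189/(66² + 331*(-365)) = -413471/(-2818758167/24171740 + 29736) + 91189/(4356 - 120815) = -413471/715952102473/24171740 + 91189/(-116459) = -413471*24171740/715952102473 + 91189*(-1/116459) = -9994313509540/715952102473 - 13027/16637 = -175602101897132751/11911295128843301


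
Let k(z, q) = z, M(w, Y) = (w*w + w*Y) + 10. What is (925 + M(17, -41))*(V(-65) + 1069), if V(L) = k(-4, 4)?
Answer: 561255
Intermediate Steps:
M(w, Y) = 10 + w² + Y*w (M(w, Y) = (w² + Y*w) + 10 = 10 + w² + Y*w)
V(L) = -4
(925 + M(17, -41))*(V(-65) + 1069) = (925 + (10 + 17² - 41*17))*(-4 + 1069) = (925 + (10 + 289 - 697))*1065 = (925 - 398)*1065 = 527*1065 = 561255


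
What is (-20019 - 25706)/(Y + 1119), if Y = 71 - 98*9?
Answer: -45725/308 ≈ -148.46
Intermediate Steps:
Y = -811 (Y = 71 - 882 = -811)
(-20019 - 25706)/(Y + 1119) = (-20019 - 25706)/(-811 + 1119) = -45725/308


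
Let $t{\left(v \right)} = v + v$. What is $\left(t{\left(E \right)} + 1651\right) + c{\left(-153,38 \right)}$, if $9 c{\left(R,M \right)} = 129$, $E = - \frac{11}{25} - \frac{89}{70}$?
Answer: $\frac{872503}{525} \approx 1661.9$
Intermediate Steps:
$E = - \frac{599}{350}$ ($E = \left(-11\right) \frac{1}{25} - \frac{89}{70} = - \frac{11}{25} - \frac{89}{70} = - \frac{599}{350} \approx -1.7114$)
$c{\left(R,M \right)} = \frac{43}{3}$ ($c{\left(R,M \right)} = \frac{1}{9} \cdot 129 = \frac{43}{3}$)
$t{\left(v \right)} = 2 v$
$\left(t{\left(E \right)} + 1651\right) + c{\left(-153,38 \right)} = \left(2 \left(- \frac{599}{350}\right) + 1651\right) + \frac{43}{3} = \left(- \frac{599}{175} + 1651\right) + \frac{43}{3} = \frac{288326}{175} + \frac{43}{3} = \frac{872503}{525}$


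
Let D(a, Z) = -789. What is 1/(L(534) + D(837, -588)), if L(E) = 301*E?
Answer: 1/159945 ≈ 6.2522e-6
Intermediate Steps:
1/(L(534) + D(837, -588)) = 1/(301*534 - 789) = 1/(160734 - 789) = 1/159945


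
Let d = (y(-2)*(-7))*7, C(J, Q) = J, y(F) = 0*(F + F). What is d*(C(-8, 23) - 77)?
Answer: 0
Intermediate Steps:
y(F) = 0 (y(F) = 0*(2*F) = 0)
d = 0 (d = (0*(-7))*7 = 0*7 = 0)
d*(C(-8, 23) - 77) = 0*(-8 - 77) = 0*(-85) = 0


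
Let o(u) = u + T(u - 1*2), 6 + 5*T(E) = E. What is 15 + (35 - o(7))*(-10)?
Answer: -267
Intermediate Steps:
T(E) = -6/5 + E/5
o(u) = -8/5 + 6*u/5 (o(u) = u + (-6/5 + (u - 1*2)/5) = u + (-6/5 + (u - 2)/5) = u + (-6/5 + (-2 + u)/5) = u + (-6/5 + (-⅖ + u/5)) = u + (-8/5 + u/5) = -8/5 + 6*u/5)
15 + (35 - o(7))*(-10) = 15 + (35 - (-8/5 + (6/5)*7))*(-10) = 15 + (35 - (-8/5 + 42/5))*(-10) = 15 + (35 - 1*34/5)*(-10) = 15 + (35 - 34/5)*(-10) = 15 + (141/5)*(-10) = 15 - 282 = -267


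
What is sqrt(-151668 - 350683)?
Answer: I*sqrt(502351) ≈ 708.77*I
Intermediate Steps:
sqrt(-151668 - 350683) = sqrt(-502351) = I*sqrt(502351)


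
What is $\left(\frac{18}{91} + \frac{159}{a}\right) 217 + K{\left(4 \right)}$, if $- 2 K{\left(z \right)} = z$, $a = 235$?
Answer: $\frac{573559}{3055} \approx 187.74$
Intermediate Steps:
$K{\left(z \right)} = - \frac{z}{2}$
$\left(\frac{18}{91} + \frac{159}{a}\right) 217 + K{\left(4 \right)} = \left(\frac{18}{91} + \frac{159}{235}\right) 217 - 2 = \frac{18699}{21385} \cdot 217 - 2 = \frac{579669}{3055} - 2 = \frac{573559}{3055}$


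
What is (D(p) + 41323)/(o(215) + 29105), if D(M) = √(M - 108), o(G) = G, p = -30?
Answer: 41323/29320 + I*√138/29320 ≈ 1.4094 + 0.00040066*I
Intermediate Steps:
D(M) = √(-108 + M)
(D(p) + 41323)/(o(215) + 29105) = (√(-108 - 30) + 41323)/(215 + 29105) = (√(-138) + 41323)/29320 = (I*√138 + 41323)*(1/29320) = (41323 + I*√138)*(1/29320) = 41323/29320 + I*√138/29320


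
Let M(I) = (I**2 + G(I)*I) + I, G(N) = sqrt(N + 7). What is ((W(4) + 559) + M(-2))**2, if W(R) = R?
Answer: 319245 - 2260*sqrt(5) ≈ 3.1419e+5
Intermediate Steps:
G(N) = sqrt(7 + N)
M(I) = I + I**2 + I*sqrt(7 + I) (M(I) = (I**2 + sqrt(7 + I)*I) + I = (I**2 + I*sqrt(7 + I)) + I = I + I**2 + I*sqrt(7 + I))
((W(4) + 559) + M(-2))**2 = ((4 + 559) - 2*(1 - 2 + sqrt(7 - 2)))**2 = (563 - 2*(1 - 2 + sqrt(5)))**2 = (563 - 2*(-1 + sqrt(5)))**2 = (563 + (2 - 2*sqrt(5)))**2 = (565 - 2*sqrt(5))**2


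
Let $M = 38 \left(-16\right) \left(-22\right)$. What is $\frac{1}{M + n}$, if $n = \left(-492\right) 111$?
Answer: $- \frac{1}{41236} \approx -2.4251 \cdot 10^{-5}$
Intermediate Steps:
$n = -54612$
$M = 13376$ ($M = \left(-608\right) \left(-22\right) = 13376$)
$\frac{1}{M + n} = \frac{1}{13376 - 54612} = \frac{1}{-41236} = - \frac{1}{41236}$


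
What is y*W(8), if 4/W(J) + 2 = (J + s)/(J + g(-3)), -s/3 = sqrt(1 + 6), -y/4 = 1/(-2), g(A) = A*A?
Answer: -3536/613 + 408*sqrt(7)/613 ≈ -4.0074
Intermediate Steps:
g(A) = A**2
y = 2 (y = -4/(-2) = -4*(-1/2) = 2)
s = -3*sqrt(7) (s = -3*sqrt(1 + 6) = -3*sqrt(7) ≈ -7.9373)
W(J) = 4/(-2 + (J - 3*sqrt(7))/(9 + J)) (W(J) = 4/(-2 + (J - 3*sqrt(7))/(J + (-3)**2)) = 4/(-2 + (J - 3*sqrt(7))/(J + 9)) = 4/(-2 + (J - 3*sqrt(7))/(9 + J)))
y*W(8) = 2*(4*(-9 - 1*8)/(18 + 8 + 3*sqrt(7))) = 2*(4*(-9 - 8)/(26 + 3*sqrt(7))) = 2*(4*(-17)/(26 + 3*sqrt(7))) = 2*(-68/(26 + 3*sqrt(7))) = -136/(26 + 3*sqrt(7))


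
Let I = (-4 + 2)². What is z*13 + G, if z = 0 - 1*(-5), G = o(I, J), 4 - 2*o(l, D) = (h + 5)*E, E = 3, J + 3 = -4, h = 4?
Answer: 107/2 ≈ 53.500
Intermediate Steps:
J = -7 (J = -3 - 4 = -7)
I = 4 (I = (-2)² = 4)
o(l, D) = -23/2 (o(l, D) = 2 - (4 + 5)*3/2 = 2 - 9*3/2 = 2 - ½*27 = 2 - 27/2 = -23/2)
G = -23/2 ≈ -11.500
z = 5 (z = 0 + 5 = 5)
z*13 + G = 5*13 - 23/2 = 65 - 23/2 = 107/2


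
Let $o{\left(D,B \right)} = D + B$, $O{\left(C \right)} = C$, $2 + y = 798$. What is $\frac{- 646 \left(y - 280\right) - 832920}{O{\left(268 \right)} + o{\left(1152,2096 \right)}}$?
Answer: $- \frac{97188}{293} \approx -331.7$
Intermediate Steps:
$y = 796$ ($y = -2 + 798 = 796$)
$o{\left(D,B \right)} = B + D$
$\frac{- 646 \left(y - 280\right) - 832920}{O{\left(268 \right)} + o{\left(1152,2096 \right)}} = \frac{- 646 \left(796 - 280\right) - 832920}{268 + \left(2096 + 1152\right)} = \frac{\left(-646\right) 516 - 832920}{268 + 3248} = \frac{-333336 - 832920}{3516} = \left(-1166256\right) \frac{1}{3516} = - \frac{97188}{293}$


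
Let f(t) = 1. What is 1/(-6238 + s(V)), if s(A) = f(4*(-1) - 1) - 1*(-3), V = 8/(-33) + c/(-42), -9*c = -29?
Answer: -1/6234 ≈ -0.00016041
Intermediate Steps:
c = 29/9 (c = -⅑*(-29) = 29/9 ≈ 3.2222)
V = -1327/4158 (V = 8/(-33) + (29/9)/(-42) = 8*(-1/33) + (29/9)*(-1/42) = -8/33 - 29/378 = -1327/4158 ≈ -0.31914)
s(A) = 4 (s(A) = 1 - 1*(-3) = 1 + 3 = 4)
1/(-6238 + s(V)) = 1/(-6238 + 4) = 1/(-6234) = -1/6234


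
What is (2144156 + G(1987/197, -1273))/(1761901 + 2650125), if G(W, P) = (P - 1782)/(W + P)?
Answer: 41034903823/84437353588 ≈ 0.48598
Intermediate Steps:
G(W, P) = (-1782 + P)/(P + W)
(2144156 + G(1987/197, -1273))/(1761901 + 2650125) = (2144156 + (-1782 - 1273)/(-1273 + 1987/197))/(1761901 + 2650125) = (2144156 - 3055/(-1273 + 1987*(1/197)))/4412026 = (2144156 - 3055/(-1273 + 1987/197))*(1/4412026) = (2144156 - 3055/(-248794/197))*(1/4412026) = (2144156 - 197/248794*(-3055))*(1/4412026) = (2144156 + 46295/19138)*(1/4412026) = (41034903823/19138)*(1/4412026) = 41034903823/84437353588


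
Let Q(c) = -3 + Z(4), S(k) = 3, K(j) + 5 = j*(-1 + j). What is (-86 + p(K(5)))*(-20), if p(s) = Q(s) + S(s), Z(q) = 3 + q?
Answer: 1580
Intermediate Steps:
K(j) = -5 + j*(-1 + j)
Q(c) = 4 (Q(c) = -3 + (3 + 4) = -3 + 7 = 4)
p(s) = 7 (p(s) = 4 + 3 = 7)
(-86 + p(K(5)))*(-20) = (-86 + 7)*(-20) = -79*(-20) = 1580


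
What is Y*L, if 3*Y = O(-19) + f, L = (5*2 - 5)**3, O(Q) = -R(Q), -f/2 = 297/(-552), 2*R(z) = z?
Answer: 121625/276 ≈ 440.67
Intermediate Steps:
R(z) = z/2
f = 99/92 (f = -594/(-552) = -594*(-1)/552 = -2*(-99/184) = 99/92 ≈ 1.0761)
O(Q) = -Q/2
L = 125 (L = (10 - 5)**3 = 5**3 = 125)
Y = 973/276 (Y = (-1/2*(-19) + 99/92)/3 = (19/2 + 99/92)/3 = (1/3)*(973/92) = 973/276 ≈ 3.5254)
Y*L = (973/276)*125 = 121625/276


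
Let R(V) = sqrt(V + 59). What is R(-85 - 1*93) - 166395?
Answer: -166395 + I*sqrt(119) ≈ -1.664e+5 + 10.909*I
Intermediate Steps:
R(V) = sqrt(59 + V)
R(-85 - 1*93) - 166395 = sqrt(59 + (-85 - 1*93)) - 166395 = sqrt(59 + (-85 - 93)) - 166395 = sqrt(59 - 178) - 166395 = sqrt(-119) - 166395 = I*sqrt(119) - 166395 = -166395 + I*sqrt(119)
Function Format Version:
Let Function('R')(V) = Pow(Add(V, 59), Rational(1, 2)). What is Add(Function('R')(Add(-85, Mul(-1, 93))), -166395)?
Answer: Add(-166395, Mul(I, Pow(119, Rational(1, 2)))) ≈ Add(-1.6640e+5, Mul(10.909, I))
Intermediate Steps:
Function('R')(V) = Pow(Add(59, V), Rational(1, 2))
Add(Function('R')(Add(-85, Mul(-1, 93))), -166395) = Add(Pow(Add(59, Add(-85, Mul(-1, 93))), Rational(1, 2)), -166395) = Add(Pow(Add(59, Add(-85, -93)), Rational(1, 2)), -166395) = Add(Pow(Add(59, -178), Rational(1, 2)), -166395) = Add(Pow(-119, Rational(1, 2)), -166395) = Add(Mul(I, Pow(119, Rational(1, 2))), -166395) = Add(-166395, Mul(I, Pow(119, Rational(1, 2))))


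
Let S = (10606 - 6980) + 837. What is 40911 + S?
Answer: 45374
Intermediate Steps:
S = 4463 (S = 3626 + 837 = 4463)
40911 + S = 40911 + 4463 = 45374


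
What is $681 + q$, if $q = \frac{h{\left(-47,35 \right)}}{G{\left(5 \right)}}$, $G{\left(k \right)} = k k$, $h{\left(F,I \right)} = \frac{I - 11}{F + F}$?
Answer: $\frac{800163}{1175} \approx 680.99$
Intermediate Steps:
$h{\left(F,I \right)} = \frac{-11 + I}{2 F}$
$G{\left(k \right)} = k^{2}$
$q = - \frac{12}{1175}$ ($q = \frac{\frac{1}{2} \frac{1}{-47} \left(-11 + 35\right)}{5^{2}} = \frac{\frac{1}{2} \left(- \frac{1}{47}\right) 24}{25} = \left(- \frac{12}{47}\right) \frac{1}{25} = - \frac{12}{1175} \approx -0.010213$)
$681 + q = 681 - \frac{12}{1175} = \frac{800163}{1175}$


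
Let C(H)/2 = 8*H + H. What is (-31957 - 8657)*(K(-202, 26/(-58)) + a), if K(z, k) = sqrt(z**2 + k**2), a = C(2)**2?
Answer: -52635744 - 40614*sqrt(34316333)/29 ≈ -6.0840e+7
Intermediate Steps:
C(H) = 18*H (C(H) = 2*(8*H + H) = 2*(9*H) = 18*H)
a = 1296 (a = (18*2)**2 = 36**2 = 1296)
K(z, k) = sqrt(k**2 + z**2)
(-31957 - 8657)*(K(-202, 26/(-58)) + a) = (-31957 - 8657)*(sqrt((26/(-58))**2 + (-202)**2) + 1296) = -40614*(sqrt((26*(-1/58))**2 + 40804) + 1296) = -40614*(sqrt((-13/29)**2 + 40804) + 1296) = -40614*(sqrt(169/841 + 40804) + 1296) = -40614*(sqrt(34316333/841) + 1296) = -40614*(sqrt(34316333)/29 + 1296) = -40614*(1296 + sqrt(34316333)/29) = -52635744 - 40614*sqrt(34316333)/29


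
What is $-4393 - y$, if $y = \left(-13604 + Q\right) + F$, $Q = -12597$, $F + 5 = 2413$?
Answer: $19400$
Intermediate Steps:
$F = 2408$ ($F = -5 + 2413 = 2408$)
$y = -23793$ ($y = \left(-13604 - 12597\right) + 2408 = -26201 + 2408 = -23793$)
$-4393 - y = -4393 - -23793 = -4393 + 23793 = 19400$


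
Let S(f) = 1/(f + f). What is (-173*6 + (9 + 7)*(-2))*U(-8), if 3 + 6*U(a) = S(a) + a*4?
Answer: 100045/16 ≈ 6252.8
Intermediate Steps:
S(f) = 1/(2*f)
U(a) = -1/2 + 1/(12*a) + 2*a/3 (U(a) = -1/2 + (1/(2*a) + a*4)/6 = -1/2 + (1/(2*a) + 4*a)/6 = -1/2 + (1/(12*a) + 2*a/3) = -1/2 + 1/(12*a) + 2*a/3)
(-173*6 + (9 + 7)*(-2))*U(-8) = (-173*6 + (9 + 7)*(-2))*((1/12)*(1 + 2*(-8)*(-3 + 4*(-8)))/(-8)) = (-1038 + 16*(-2))*((1/12)*(-1/8)*(1 + 2*(-8)*(-3 - 32))) = (-1038 - 32)*((1/12)*(-1/8)*(1 + 2*(-8)*(-35))) = -535*(-1)*(1 + 560)/(6*8) = -535*(-1)*561/(6*8) = -1070*(-187/32) = 100045/16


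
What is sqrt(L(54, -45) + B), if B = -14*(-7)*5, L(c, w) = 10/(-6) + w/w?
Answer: 2*sqrt(1101)/3 ≈ 22.121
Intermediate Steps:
L(c, w) = -2/3 (L(c, w) = 10*(-1/6) + 1 = -5/3 + 1 = -2/3)
B = 490 (B = 98*5 = 490)
sqrt(L(54, -45) + B) = sqrt(-2/3 + 490) = sqrt(1468/3) = 2*sqrt(1101)/3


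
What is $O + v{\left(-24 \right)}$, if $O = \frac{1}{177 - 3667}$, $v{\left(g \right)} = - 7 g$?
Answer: $\frac{586319}{3490} \approx 168.0$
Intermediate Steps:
$O = - \frac{1}{3490}$ ($O = \frac{1}{-3490} = - \frac{1}{3490} \approx -0.00028653$)
$O + v{\left(-24 \right)} = - \frac{1}{3490} - -168 = - \frac{1}{3490} + 168 = \frac{586319}{3490}$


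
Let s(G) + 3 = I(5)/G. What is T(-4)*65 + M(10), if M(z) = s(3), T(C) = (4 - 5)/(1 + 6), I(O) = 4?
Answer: -230/21 ≈ -10.952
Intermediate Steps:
T(C) = -⅐ (T(C) = -1/7 = -1*⅐ = -⅐)
s(G) = -3 + 4/G
M(z) = -5/3 (M(z) = -3 + 4/3 = -5/3)
T(-4)*65 + M(10) = -⅐*65 - 5/3 = -65/7 - 5/3 = -230/21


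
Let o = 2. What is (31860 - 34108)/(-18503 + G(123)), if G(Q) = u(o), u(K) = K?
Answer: 2248/18501 ≈ 0.12151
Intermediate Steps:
G(Q) = 2
(31860 - 34108)/(-18503 + G(123)) = (31860 - 34108)/(-18503 + 2) = -2248/(-18501) = -2248*(-1/18501) = 2248/18501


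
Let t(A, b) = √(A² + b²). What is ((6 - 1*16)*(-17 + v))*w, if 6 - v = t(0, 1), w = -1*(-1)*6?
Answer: 720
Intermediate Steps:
w = 6 (w = 1*6 = 6)
v = 5 (v = 6 - √(0² + 1²) = 6 - √(0 + 1) = 6 - √1 = 6 - 1*1 = 6 - 1 = 5)
((6 - 1*16)*(-17 + v))*w = ((6 - 1*16)*(-17 + 5))*6 = ((6 - 16)*(-12))*6 = -10*(-12)*6 = 120*6 = 720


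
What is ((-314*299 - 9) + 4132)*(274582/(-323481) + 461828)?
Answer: -4469967268193806/107827 ≈ -4.1455e+10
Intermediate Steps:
((-314*299 - 9) + 4132)*(274582/(-323481) + 461828) = ((-93886 - 9) + 4132)*(274582*(-1/323481) + 461828) = (-93895 + 4132)*(-274582/323481 + 461828) = -89763*149392308686/323481 = -4469967268193806/107827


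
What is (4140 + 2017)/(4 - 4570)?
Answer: -6157/4566 ≈ -1.3484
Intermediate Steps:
(4140 + 2017)/(4 - 4570) = 6157/(-4566) = 6157*(-1/4566) = -6157/4566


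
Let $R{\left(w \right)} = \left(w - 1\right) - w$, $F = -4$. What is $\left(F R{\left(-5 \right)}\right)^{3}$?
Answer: $64$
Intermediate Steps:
$R{\left(w \right)} = -1$ ($R{\left(w \right)} = \left(-1 + w\right) - w = -1$)
$\left(F R{\left(-5 \right)}\right)^{3} = \left(\left(-4\right) \left(-1\right)\right)^{3} = 4^{3} = 64$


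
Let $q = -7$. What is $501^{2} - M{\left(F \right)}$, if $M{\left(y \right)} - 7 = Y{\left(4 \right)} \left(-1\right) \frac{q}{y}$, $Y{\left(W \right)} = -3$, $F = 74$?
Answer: $\frac{18573577}{74} \approx 2.5099 \cdot 10^{5}$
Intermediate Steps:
$M{\left(y \right)} = 7 - \frac{21}{y}$ ($M{\left(y \right)} = 7 + \left(-3\right) \left(-1\right) \left(- \frac{7}{y}\right) = 7 + 3 \left(- \frac{7}{y}\right) = 7 - \frac{21}{y}$)
$501^{2} - M{\left(F \right)} = 501^{2} - \left(7 - \frac{21}{74}\right) = 251001 - \left(7 - \frac{21}{74}\right) = 251001 - \frac{497}{74} = \frac{18573577}{74}$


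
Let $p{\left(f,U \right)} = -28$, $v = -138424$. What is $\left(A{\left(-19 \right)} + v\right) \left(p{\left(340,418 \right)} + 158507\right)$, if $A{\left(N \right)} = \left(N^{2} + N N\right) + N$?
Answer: $-21825886359$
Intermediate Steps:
$A{\left(N \right)} = N + 2 N^{2}$ ($A{\left(N \right)} = \left(N^{2} + N^{2}\right) + N = 2 N^{2} + N = N + 2 N^{2}$)
$\left(A{\left(-19 \right)} + v\right) \left(p{\left(340,418 \right)} + 158507\right) = \left(- 19 \left(1 + 2 \left(-19\right)\right) - 138424\right) \left(-28 + 158507\right) = \left(- 19 \left(1 - 38\right) - 138424\right) 158479 = \left(\left(-19\right) \left(-37\right) - 138424\right) 158479 = \left(703 - 138424\right) 158479 = \left(-137721\right) 158479 = -21825886359$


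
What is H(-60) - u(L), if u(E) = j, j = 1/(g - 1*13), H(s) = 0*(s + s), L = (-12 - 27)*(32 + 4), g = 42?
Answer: -1/29 ≈ -0.034483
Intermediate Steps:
L = -1404 (L = -39*36 = -1404)
H(s) = 0 (H(s) = 0*(2*s) = 0)
j = 1/29 (j = 1/(42 - 1*13) = 1/(42 - 13) = 1/29 ≈ 0.034483)
u(E) = 1/29
H(-60) - u(L) = 0 - 1*1/29 = 0 - 1/29 = -1/29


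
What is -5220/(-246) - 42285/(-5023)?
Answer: 6103695/205943 ≈ 29.638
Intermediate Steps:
-5220/(-246) - 42285/(-5023) = -5220*(-1/246) - 42285*(-1/5023) = 870/41 + 42285/5023 = 6103695/205943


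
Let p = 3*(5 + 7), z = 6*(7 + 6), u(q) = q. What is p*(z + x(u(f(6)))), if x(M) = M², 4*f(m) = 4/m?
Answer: 2809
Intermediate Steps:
f(m) = 1/m (f(m) = (4/m)/4 = 1/m)
z = 78 (z = 6*13 = 78)
p = 36 (p = 3*12 = 36)
p*(z + x(u(f(6)))) = 36*(78 + (1/6)²) = 36*(78 + (⅙)²) = 36*(78 + 1/36) = 36*(2809/36) = 2809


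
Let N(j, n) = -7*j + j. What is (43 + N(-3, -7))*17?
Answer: 1037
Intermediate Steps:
N(j, n) = -6*j
(43 + N(-3, -7))*17 = (43 - 6*(-3))*17 = (43 + 18)*17 = 61*17 = 1037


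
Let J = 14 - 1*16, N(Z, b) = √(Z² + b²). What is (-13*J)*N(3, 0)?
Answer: 78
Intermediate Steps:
J = -2 (J = 14 - 16 = -2)
(-13*J)*N(3, 0) = (-13*(-2))*√(3² + 0²) = 26*√(9 + 0) = 26*√9 = 26*3 = 78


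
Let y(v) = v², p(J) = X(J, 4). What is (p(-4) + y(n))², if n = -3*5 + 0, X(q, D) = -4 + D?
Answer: 50625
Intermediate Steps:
p(J) = 0 (p(J) = -4 + 4 = 0)
n = -15 (n = -15 + 0 = -15)
(p(-4) + y(n))² = (0 + (-15)²)² = (0 + 225)² = 225² = 50625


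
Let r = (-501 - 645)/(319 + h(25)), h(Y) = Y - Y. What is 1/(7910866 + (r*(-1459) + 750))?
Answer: 319/2525477518 ≈ 1.2631e-7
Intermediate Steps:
h(Y) = 0
r = -1146/319 (r = (-501 - 645)/(319 + 0) = -1146/319 ≈ -3.5925)
1/(7910866 + (r*(-1459) + 750)) = 1/(7910866 + (-1146/319*(-1459) + 750)) = 1/(7910866 + (1672014/319 + 750)) = 1/(7910866 + 1911264/319) = 1/(2525477518/319) = 319/2525477518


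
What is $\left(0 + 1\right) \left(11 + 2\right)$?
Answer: $13$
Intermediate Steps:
$\left(0 + 1\right) \left(11 + 2\right) = 1 \cdot 13 = 13$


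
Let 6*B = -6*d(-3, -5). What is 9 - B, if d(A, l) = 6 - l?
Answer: 20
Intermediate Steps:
B = -11 (B = (-6*(6 - 1*(-5)))/6 = (-6*(6 + 5))/6 = (-6*11)/6 = (⅙)*(-66) = -11)
9 - B = 9 - 1*(-11) = 9 + 11 = 20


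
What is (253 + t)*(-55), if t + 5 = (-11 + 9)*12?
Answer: -12320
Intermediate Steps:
t = -29 (t = -5 + (-11 + 9)*12 = -5 - 2*12 = -5 - 24 = -29)
(253 + t)*(-55) = (253 - 29)*(-55) = 224*(-55) = -12320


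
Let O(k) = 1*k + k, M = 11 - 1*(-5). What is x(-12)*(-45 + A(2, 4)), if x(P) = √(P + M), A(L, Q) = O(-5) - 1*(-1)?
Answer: -108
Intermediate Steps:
M = 16 (M = 11 + 5 = 16)
O(k) = 2*k (O(k) = k + k = 2*k)
A(L, Q) = -9 (A(L, Q) = 2*(-5) - 1*(-1) = -10 + 1 = -9)
x(P) = √(16 + P) (x(P) = √(P + 16) = √(16 + P))
x(-12)*(-45 + A(2, 4)) = √(16 - 12)*(-45 - 9) = √4*(-54) = 2*(-54) = -108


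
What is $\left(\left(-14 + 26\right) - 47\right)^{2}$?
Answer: $1225$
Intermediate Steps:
$\left(\left(-14 + 26\right) - 47\right)^{2} = \left(12 - 47\right)^{2} = \left(-35\right)^{2} = 1225$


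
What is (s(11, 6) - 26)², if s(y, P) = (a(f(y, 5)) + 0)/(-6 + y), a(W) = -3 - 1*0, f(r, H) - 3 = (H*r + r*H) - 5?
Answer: 17689/25 ≈ 707.56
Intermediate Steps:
f(r, H) = -2 + 2*H*r (f(r, H) = 3 + ((H*r + r*H) - 5) = 3 + ((H*r + H*r) - 5) = 3 + (2*H*r - 5) = 3 + (-5 + 2*H*r) = -2 + 2*H*r)
a(W) = -3 (a(W) = -3 + 0 = -3)
s(y, P) = -3/(-6 + y) (s(y, P) = (-3 + 0)/(-6 + y) = -3/(-6 + y))
(s(11, 6) - 26)² = (-3/(-6 + 11) - 26)² = (-3/5 - 26)² = (-3*⅕ - 26)² = (-⅗ - 26)² = (-133/5)² = 17689/25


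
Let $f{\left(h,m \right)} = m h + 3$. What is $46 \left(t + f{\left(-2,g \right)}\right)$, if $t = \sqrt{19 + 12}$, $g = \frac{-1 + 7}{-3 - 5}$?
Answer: $207 + 46 \sqrt{31} \approx 463.12$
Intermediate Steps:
$g = - \frac{3}{4}$ ($g = \frac{6}{-8} = 6 \left(- \frac{1}{8}\right) = - \frac{3}{4} \approx -0.75$)
$t = \sqrt{31} \approx 5.5678$
$f{\left(h,m \right)} = 3 + h m$ ($f{\left(h,m \right)} = h m + 3 = 3 + h m$)
$46 \left(t + f{\left(-2,g \right)}\right) = 46 \left(\sqrt{31} + \left(3 - - \frac{3}{2}\right)\right) = 46 \left(\sqrt{31} + \left(3 + \frac{3}{2}\right)\right) = 46 \left(\sqrt{31} + \frac{9}{2}\right) = 46 \left(\frac{9}{2} + \sqrt{31}\right) = 207 + 46 \sqrt{31}$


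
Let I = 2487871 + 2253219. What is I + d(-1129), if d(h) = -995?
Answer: 4740095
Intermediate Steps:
I = 4741090
I + d(-1129) = 4741090 - 995 = 4740095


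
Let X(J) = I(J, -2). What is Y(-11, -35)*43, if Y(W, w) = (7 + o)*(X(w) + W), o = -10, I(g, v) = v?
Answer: 1677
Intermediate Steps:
X(J) = -2
Y(W, w) = 6 - 3*W (Y(W, w) = (7 - 10)*(-2 + W) = -3*(-2 + W) = 6 - 3*W)
Y(-11, -35)*43 = (6 - 3*(-11))*43 = (6 + 33)*43 = 39*43 = 1677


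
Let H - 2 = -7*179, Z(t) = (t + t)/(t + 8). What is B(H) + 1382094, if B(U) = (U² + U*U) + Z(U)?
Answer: 5608537830/1243 ≈ 4.5121e+6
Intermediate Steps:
Z(t) = 2*t/(8 + t) (Z(t) = (2*t)/(8 + t) = 2*t/(8 + t))
H = -1251 (H = 2 - 7*179 = 2 - 1253 = -1251)
B(U) = 2*U² + 2*U/(8 + U) (B(U) = (U² + U*U) + 2*U/(8 + U) = (U² + U²) + 2*U/(8 + U) = 2*U² + 2*U/(8 + U))
B(H) + 1382094 = 2*(-1251)*(1 - 1251*(8 - 1251))/(8 - 1251) + 1382094 = 2*(-1251)*(1 - 1251*(-1243))/(-1243) + 1382094 = 2*(-1251)*(-1/1243)*(1 + 1554993) + 1382094 = 2*(-1251)*(-1/1243)*1554994 + 1382094 = 3890594988/1243 + 1382094 = 5608537830/1243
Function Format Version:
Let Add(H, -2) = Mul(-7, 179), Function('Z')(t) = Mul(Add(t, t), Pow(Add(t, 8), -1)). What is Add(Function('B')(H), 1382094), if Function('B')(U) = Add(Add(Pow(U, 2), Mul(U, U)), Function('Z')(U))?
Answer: Rational(5608537830, 1243) ≈ 4.5121e+6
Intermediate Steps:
Function('Z')(t) = Mul(2, t, Pow(Add(8, t), -1)) (Function('Z')(t) = Mul(Mul(2, t), Pow(Add(8, t), -1)) = Mul(2, t, Pow(Add(8, t), -1)))
H = -1251 (H = Add(2, Mul(-7, 179)) = Add(2, -1253) = -1251)
Function('B')(U) = Add(Mul(2, Pow(U, 2)), Mul(2, U, Pow(Add(8, U), -1))) (Function('B')(U) = Add(Add(Pow(U, 2), Mul(U, U)), Mul(2, U, Pow(Add(8, U), -1))) = Add(Add(Pow(U, 2), Pow(U, 2)), Mul(2, U, Pow(Add(8, U), -1))) = Add(Mul(2, Pow(U, 2)), Mul(2, U, Pow(Add(8, U), -1))))
Add(Function('B')(H), 1382094) = Add(Mul(2, -1251, Pow(Add(8, -1251), -1), Add(1, Mul(-1251, Add(8, -1251)))), 1382094) = Add(Mul(2, -1251, Pow(-1243, -1), Add(1, Mul(-1251, -1243))), 1382094) = Add(Mul(2, -1251, Rational(-1, 1243), Add(1, 1554993)), 1382094) = Add(Mul(2, -1251, Rational(-1, 1243), 1554994), 1382094) = Add(Rational(3890594988, 1243), 1382094) = Rational(5608537830, 1243)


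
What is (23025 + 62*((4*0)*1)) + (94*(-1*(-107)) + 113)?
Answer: 33196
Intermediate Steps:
(23025 + 62*((4*0)*1)) + (94*(-1*(-107)) + 113) = (23025 + 62*(0*1)) + (94*107 + 113) = (23025 + 62*0) + (10058 + 113) = (23025 + 0) + 10171 = 23025 + 10171 = 33196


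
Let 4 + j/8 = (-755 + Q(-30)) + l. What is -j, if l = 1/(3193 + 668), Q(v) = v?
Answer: 24370624/3861 ≈ 6312.0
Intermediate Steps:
l = 1/3861 ≈ 0.00025900
j = -24370624/3861 (j = -32 + 8*((-755 - 30) + 1/3861) = -32 + 8*(-785 + 1/3861) = -32 + 8*(-3030884/3861) = -32 - 24247072/3861 = -24370624/3861 ≈ -6312.0)
-j = -1*(-24370624/3861) = 24370624/3861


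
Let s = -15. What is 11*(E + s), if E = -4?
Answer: -209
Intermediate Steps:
11*(E + s) = 11*(-4 - 15) = 11*(-19) = -209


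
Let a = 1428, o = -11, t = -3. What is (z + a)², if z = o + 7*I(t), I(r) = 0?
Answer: 2007889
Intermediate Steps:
z = -11 (z = -11 + 7*0 = -11 + 0 = -11)
(z + a)² = (-11 + 1428)² = 1417² = 2007889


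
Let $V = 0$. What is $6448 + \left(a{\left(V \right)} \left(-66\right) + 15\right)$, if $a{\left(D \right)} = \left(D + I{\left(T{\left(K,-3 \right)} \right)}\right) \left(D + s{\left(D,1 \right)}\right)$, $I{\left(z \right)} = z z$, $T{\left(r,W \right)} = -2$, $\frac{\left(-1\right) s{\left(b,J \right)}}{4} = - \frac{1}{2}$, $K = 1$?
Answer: $5935$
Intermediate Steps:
$s{\left(b,J \right)} = 2$ ($s{\left(b,J \right)} = - 4 \left(- \frac{1}{2}\right) = - 4 \left(\left(-1\right) \frac{1}{2}\right) = \left(-4\right) \left(- \frac{1}{2}\right) = 2$)
$I{\left(z \right)} = z^{2}$
$a{\left(D \right)} = \left(2 + D\right) \left(4 + D\right)$ ($a{\left(D \right)} = \left(D + \left(-2\right)^{2}\right) \left(D + 2\right) = \left(D + 4\right) \left(2 + D\right) = \left(4 + D\right) \left(2 + D\right) = \left(2 + D\right) \left(4 + D\right)$)
$6448 + \left(a{\left(V \right)} \left(-66\right) + 15\right) = 6448 + \left(\left(8 + 0^{2} + 6 \cdot 0\right) \left(-66\right) + 15\right) = 6448 + \left(\left(8 + 0 + 0\right) \left(-66\right) + 15\right) = 6448 + \left(8 \left(-66\right) + 15\right) = 6448 + \left(-528 + 15\right) = 6448 - 513 = 5935$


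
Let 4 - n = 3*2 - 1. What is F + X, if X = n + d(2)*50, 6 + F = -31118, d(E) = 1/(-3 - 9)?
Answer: -186775/6 ≈ -31129.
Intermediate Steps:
n = -1 (n = 4 - (3*2 - 1) = 4 - (6 - 1) = 4 - 1*5 = 4 - 5 = -1)
d(E) = -1/12 (d(E) = 1/(-12) = -1/12)
F = -31124 (F = -6 - 31118 = -31124)
X = -31/6 (X = -1 - 1/12*50 = -1 - 25/6 = -31/6 ≈ -5.1667)
F + X = -31124 - 31/6 = -186775/6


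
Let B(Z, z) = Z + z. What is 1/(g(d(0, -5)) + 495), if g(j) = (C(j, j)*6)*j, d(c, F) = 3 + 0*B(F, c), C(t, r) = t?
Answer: 1/549 ≈ 0.0018215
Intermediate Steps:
d(c, F) = 3 (d(c, F) = 3 + 0*(F + c) = 3 + 0 = 3)
g(j) = 6*j**2 (g(j) = (j*6)*j = (6*j)*j = 6*j**2)
1/(g(d(0, -5)) + 495) = 1/(6*3**2 + 495) = 1/(6*9 + 495) = 1/(54 + 495) = 1/549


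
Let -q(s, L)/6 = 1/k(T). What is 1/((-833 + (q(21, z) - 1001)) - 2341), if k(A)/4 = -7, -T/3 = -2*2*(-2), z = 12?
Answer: -14/58447 ≈ -0.00023953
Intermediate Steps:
T = -24 (T = -3*(-2*2)*(-2) = -(-12)*(-2) = -3*8 = -24)
k(A) = -28 (k(A) = 4*(-7) = -28)
q(s, L) = 3/14 (q(s, L) = -6/(-28) = -6*(-1/28) = 3/14)
1/((-833 + (q(21, z) - 1001)) - 2341) = 1/((-833 + (3/14 - 1001)) - 2341) = 1/((-833 - 14011/14) - 2341) = 1/(-25673/14 - 2341) = 1/(-58447/14) = -14/58447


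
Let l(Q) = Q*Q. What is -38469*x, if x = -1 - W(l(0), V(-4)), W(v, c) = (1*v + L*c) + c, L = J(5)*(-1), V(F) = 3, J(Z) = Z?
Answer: -423159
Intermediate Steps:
L = -5 (L = 5*(-1) = -5)
l(Q) = Q²
W(v, c) = v - 4*c (W(v, c) = (1*v - 5*c) + c = (v - 5*c) + c = v - 4*c)
x = 11 (x = -1 - (0² - 4*3) = -1 - (0 - 12) = -1 - 1*(-12) = -1 + 12 = 11)
-38469*x = -38469*11 = -423159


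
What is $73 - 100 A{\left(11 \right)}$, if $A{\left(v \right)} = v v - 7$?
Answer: $-11327$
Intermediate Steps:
$A{\left(v \right)} = -7 + v^{2}$ ($A{\left(v \right)} = v^{2} - 7 = -7 + v^{2}$)
$73 - 100 A{\left(11 \right)} = 73 - 100 \left(-7 + 11^{2}\right) = 73 - 100 \left(-7 + 121\right) = 73 - 11400 = -11327$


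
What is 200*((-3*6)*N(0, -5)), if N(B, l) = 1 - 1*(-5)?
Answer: -21600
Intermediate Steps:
N(B, l) = 6 (N(B, l) = 1 + 5 = 6)
200*((-3*6)*N(0, -5)) = 200*(-3*6*6) = 200*(-18*6) = 200*(-108) = -21600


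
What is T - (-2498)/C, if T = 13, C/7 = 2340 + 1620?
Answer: 181429/13860 ≈ 13.090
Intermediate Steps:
C = 27720 (C = 7*(2340 + 1620) = 7*3960 = 27720)
T - (-2498)/C = 13 - (-2498)/27720 = 13 - 1*(-1249/13860) = 13 + 1249/13860 = 181429/13860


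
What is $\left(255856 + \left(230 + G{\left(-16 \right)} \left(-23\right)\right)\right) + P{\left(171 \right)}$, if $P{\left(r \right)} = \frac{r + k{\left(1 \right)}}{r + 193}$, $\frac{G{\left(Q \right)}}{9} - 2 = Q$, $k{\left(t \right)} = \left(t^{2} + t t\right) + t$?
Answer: $\frac{47135175}{182} \approx 2.5898 \cdot 10^{5}$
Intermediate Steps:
$k{\left(t \right)} = t + 2 t^{2}$ ($k{\left(t \right)} = \left(t^{2} + t^{2}\right) + t = 2 t^{2} + t = t + 2 t^{2}$)
$G{\left(Q \right)} = 18 + 9 Q$
$P{\left(r \right)} = \frac{3 + r}{193 + r}$ ($P{\left(r \right)} = \frac{r + 1 \left(1 + 2 \cdot 1\right)}{r + 193} = \frac{r + 1 \left(1 + 2\right)}{193 + r} = \frac{r + 1 \cdot 3}{193 + r} = \frac{r + 3}{193 + r} = \frac{3 + r}{193 + r}$)
$\left(255856 + \left(230 + G{\left(-16 \right)} \left(-23\right)\right)\right) + P{\left(171 \right)} = \left(255856 + \left(230 + \left(18 + 9 \left(-16\right)\right) \left(-23\right)\right)\right) + \frac{3 + 171}{193 + 171} = \left(255856 + \left(230 + \left(18 - 144\right) \left(-23\right)\right)\right) + \frac{1}{364} \cdot 174 = \left(255856 + \left(230 - -2898\right)\right) + \frac{1}{364} \cdot 174 = \left(255856 + \left(230 + 2898\right)\right) + \frac{87}{182} = \left(255856 + 3128\right) + \frac{87}{182} = 258984 + \frac{87}{182} = \frac{47135175}{182}$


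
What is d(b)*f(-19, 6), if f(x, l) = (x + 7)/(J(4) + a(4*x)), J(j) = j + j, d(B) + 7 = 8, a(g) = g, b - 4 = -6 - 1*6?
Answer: 3/17 ≈ 0.17647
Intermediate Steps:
b = -8 (b = 4 + (-6 - 1*6) = 4 + (-6 - 6) = 4 - 12 = -8)
d(B) = 1 (d(B) = -7 + 8 = 1)
J(j) = 2*j
f(x, l) = (7 + x)/(8 + 4*x) (f(x, l) = (x + 7)/(2*4 + 4*x) = (7 + x)/(8 + 4*x))
d(b)*f(-19, 6) = 1*((7 - 19)/(4*(2 - 19))) = 1*((¼)*(-12)/(-17)) = 1*((¼)*(-1/17)*(-12)) = 1*(3/17) = 3/17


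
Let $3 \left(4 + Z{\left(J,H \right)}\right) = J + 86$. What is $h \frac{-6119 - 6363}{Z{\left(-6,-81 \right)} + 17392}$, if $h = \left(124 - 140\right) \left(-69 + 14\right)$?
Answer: $- \frac{8238120}{13061} \approx -630.74$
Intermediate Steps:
$Z{\left(J,H \right)} = \frac{74}{3} + \frac{J}{3}$ ($Z{\left(J,H \right)} = -4 + \frac{J + 86}{3} = -4 + \frac{86 + J}{3} = -4 + \left(\frac{86}{3} + \frac{J}{3}\right) = \frac{74}{3} + \frac{J}{3}$)
$h = 880$ ($h = \left(-16\right) \left(-55\right) = 880$)
$h \frac{-6119 - 6363}{Z{\left(-6,-81 \right)} + 17392} = 880 \frac{-6119 - 6363}{\left(\frac{74}{3} + \frac{1}{3} \left(-6\right)\right) + 17392} = 880 \left(- \frac{12482}{\left(\frac{74}{3} - 2\right) + 17392}\right) = 880 \left(- \frac{12482}{\frac{68}{3} + 17392}\right) = 880 \left(- \frac{12482}{\frac{52244}{3}}\right) = 880 \left(\left(-12482\right) \frac{3}{52244}\right) = 880 \left(- \frac{18723}{26122}\right) = - \frac{8238120}{13061}$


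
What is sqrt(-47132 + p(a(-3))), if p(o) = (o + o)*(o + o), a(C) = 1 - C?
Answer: 82*I*sqrt(7) ≈ 216.95*I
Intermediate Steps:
p(o) = 4*o**2 (p(o) = (2*o)*(2*o) = 4*o**2)
sqrt(-47132 + p(a(-3))) = sqrt(-47132 + 4*(1 - 1*(-3))**2) = sqrt(-47132 + 4*(1 + 3)**2) = sqrt(-47132 + 4*4**2) = sqrt(-47132 + 4*16) = sqrt(-47132 + 64) = sqrt(-47068) = 82*I*sqrt(7)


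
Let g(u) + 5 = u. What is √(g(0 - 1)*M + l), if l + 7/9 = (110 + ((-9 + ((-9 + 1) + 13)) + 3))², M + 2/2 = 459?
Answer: √82190/3 ≈ 95.563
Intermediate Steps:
M = 458 (M = -1 + 459 = 458)
g(u) = -5 + u
l = 106922/9 (l = -7/9 + (110 + ((-9 + ((-9 + 1) + 13)) + 3))² = -7/9 + (110 + ((-9 + (-8 + 13)) + 3))² = -7/9 + (110 + ((-9 + 5) + 3))² = -7/9 + (110 + (-4 + 3))² = -7/9 + (110 - 1)² = -7/9 + 109² = -7/9 + 11881 = 106922/9 ≈ 11880.)
√(g(0 - 1)*M + l) = √((-5 + (0 - 1))*458 + 106922/9) = √((-5 - 1)*458 + 106922/9) = √(-6*458 + 106922/9) = √(-2748 + 106922/9) = √(82190/9) = √82190/3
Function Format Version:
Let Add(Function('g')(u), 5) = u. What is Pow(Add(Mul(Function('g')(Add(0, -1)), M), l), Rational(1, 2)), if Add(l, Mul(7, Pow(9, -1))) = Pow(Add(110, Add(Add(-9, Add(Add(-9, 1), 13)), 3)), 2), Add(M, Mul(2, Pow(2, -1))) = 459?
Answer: Mul(Rational(1, 3), Pow(82190, Rational(1, 2))) ≈ 95.563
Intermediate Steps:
M = 458 (M = Add(-1, 459) = 458)
Function('g')(u) = Add(-5, u)
l = Rational(106922, 9) (l = Add(Rational(-7, 9), Pow(Add(110, Add(Add(-9, Add(Add(-9, 1), 13)), 3)), 2)) = Add(Rational(-7, 9), Pow(Add(110, Add(Add(-9, Add(-8, 13)), 3)), 2)) = Add(Rational(-7, 9), Pow(Add(110, Add(Add(-9, 5), 3)), 2)) = Add(Rational(-7, 9), Pow(Add(110, Add(-4, 3)), 2)) = Add(Rational(-7, 9), Pow(Add(110, -1), 2)) = Add(Rational(-7, 9), Pow(109, 2)) = Add(Rational(-7, 9), 11881) = Rational(106922, 9) ≈ 11880.)
Pow(Add(Mul(Function('g')(Add(0, -1)), M), l), Rational(1, 2)) = Pow(Add(Mul(Add(-5, Add(0, -1)), 458), Rational(106922, 9)), Rational(1, 2)) = Pow(Add(Mul(Add(-5, -1), 458), Rational(106922, 9)), Rational(1, 2)) = Pow(Add(Mul(-6, 458), Rational(106922, 9)), Rational(1, 2)) = Pow(Add(-2748, Rational(106922, 9)), Rational(1, 2)) = Pow(Rational(82190, 9), Rational(1, 2)) = Mul(Rational(1, 3), Pow(82190, Rational(1, 2)))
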